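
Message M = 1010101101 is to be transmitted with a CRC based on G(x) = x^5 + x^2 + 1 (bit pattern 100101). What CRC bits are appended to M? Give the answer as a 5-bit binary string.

Append 5 zeros: 101010110100000. Divide by 100101 (XOR where the leading bit is 1):
  pos 0: 101010 XOR 100101 = 001111
  pos 2: 111111 XOR 100101 = 011010
  pos 3: 110100 XOR 100101 = 010001
  pos 4: 100011 XOR 100101 = 000110
  pos 7: 110000 XOR 100101 = 010101
  pos 8: 101010 XOR 100101 = 001111
Remainder (last 5 bits) = 11110. This is the CRC / FCS.

11110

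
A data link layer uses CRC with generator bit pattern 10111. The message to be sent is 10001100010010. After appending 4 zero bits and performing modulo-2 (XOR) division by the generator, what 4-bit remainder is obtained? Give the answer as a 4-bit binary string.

Append 4 zeros: 100011000100100000. Divide by 10111 (XOR where the leading bit is 1):
  pos 0: 10001 XOR 10111 = 00110
  pos 2: 11010 XOR 10111 = 01101
  pos 3: 11010 XOR 10111 = 01101
  pos 4: 11010 XOR 10111 = 01101
  pos 5: 11011 XOR 10111 = 01100
  pos 6: 11000 XOR 10111 = 01111
  pos 7: 11110 XOR 10111 = 01001
  pos 8: 10011 XOR 10111 = 00100
  pos 10: 10000 XOR 10111 = 00111
  pos 12: 11100 XOR 10111 = 01011
  pos 13: 10110 XOR 10111 = 00001
Remainder (last 4 bits) = 0001. This is the CRC / FCS.

0001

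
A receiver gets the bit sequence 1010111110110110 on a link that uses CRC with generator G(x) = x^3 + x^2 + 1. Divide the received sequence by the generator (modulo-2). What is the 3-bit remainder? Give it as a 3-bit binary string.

011

Modulo-2 division of 1010111110110110 by 1101:
  pos 0: 1010 XOR 1101 = 0111
  pos 1: 1111 XOR 1101 = 0010
  pos 3: 1011 XOR 1101 = 0110
  pos 4: 1101 XOR 1101 = 0000
  pos 8: 1011 XOR 1101 = 0110
  pos 9: 1100 XOR 1101 = 0001
  pos 12: 1110 XOR 1101 = 0011
Remainder = 011 (nonzero — an error is detected).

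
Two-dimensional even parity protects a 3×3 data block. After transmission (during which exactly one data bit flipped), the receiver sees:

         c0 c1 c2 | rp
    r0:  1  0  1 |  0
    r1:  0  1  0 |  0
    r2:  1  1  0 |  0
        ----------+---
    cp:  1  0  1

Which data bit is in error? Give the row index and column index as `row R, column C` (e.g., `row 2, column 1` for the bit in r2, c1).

Recompute each row's even parity and compare to rp:
  r0: data parity 0, sent rp 0 → ok
  r1: data parity 1, sent rp 0 → mismatch
  r2: data parity 0, sent rp 0 → ok
Recompute each column's even parity and compare to cp:
  c0: data parity 0, sent cp 1 → mismatch
  c1: data parity 0, sent cp 0 → ok
  c2: data parity 1, sent cp 1 → ok
Exactly one row (r1) and one column (c0) fail → the flipped bit is at their intersection.

row 1, column 0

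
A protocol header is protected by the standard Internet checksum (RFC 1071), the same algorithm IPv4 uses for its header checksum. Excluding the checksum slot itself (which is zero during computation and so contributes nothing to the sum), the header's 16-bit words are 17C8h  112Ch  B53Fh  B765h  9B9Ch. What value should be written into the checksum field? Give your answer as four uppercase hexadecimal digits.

CEC9

One's-complement addition (fold any carry out of bit 15 back into bit 0):
  0x17C8 + 0x112C = 0x028F4
  0x28F4 + 0xB53F = 0x0DE33
  0xDE33 + 0xB765 = 0x19598 → wrap carry → 0x9599
  0x9599 + 0x9B9C = 0x13135 → wrap carry → 0x3136
One's-complement sum = 0x3136.
Checksum = ~0x3136 & 0xFFFF = 0xCEC9.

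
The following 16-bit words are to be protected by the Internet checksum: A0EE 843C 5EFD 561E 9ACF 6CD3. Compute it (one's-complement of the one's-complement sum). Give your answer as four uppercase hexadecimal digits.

One's-complement addition (fold any carry out of bit 15 back into bit 0):
  0xA0EE + 0x843C = 0x1252A → wrap carry → 0x252B
  0x252B + 0x5EFD = 0x08428
  0x8428 + 0x561E = 0x0DA46
  0xDA46 + 0x9ACF = 0x17515 → wrap carry → 0x7516
  0x7516 + 0x6CD3 = 0x0E1E9
One's-complement sum = 0xE1E9.
Checksum = ~0xE1E9 & 0xFFFF = 0x1E16.

1E16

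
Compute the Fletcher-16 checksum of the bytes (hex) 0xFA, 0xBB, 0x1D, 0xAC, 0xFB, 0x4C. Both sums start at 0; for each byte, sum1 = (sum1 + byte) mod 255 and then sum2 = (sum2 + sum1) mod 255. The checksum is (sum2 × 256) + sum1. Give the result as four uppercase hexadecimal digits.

4BC8

Running sums (mod 255):
  after byte 0 (0xFA): sum1=250, sum2=250
  after byte 1 (0xBB): sum1=182, sum2=177
  after byte 2 (0x1D): sum1=211, sum2=133
  after byte 3 (0xAC): sum1=128, sum2=6
  after byte 4 (0xFB): sum1=124, sum2=130
  after byte 5 (0x4C): sum1=200, sum2=75
Checksum = sum2·256 + sum1 = 75·256 + 200 = 19400 = 0x4BC8.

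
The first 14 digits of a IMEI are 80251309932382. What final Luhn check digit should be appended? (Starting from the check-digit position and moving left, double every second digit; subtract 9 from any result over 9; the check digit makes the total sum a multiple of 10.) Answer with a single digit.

8

Partial digits right→left: 2 8 3 2 3 9 9 0 3 1 5 2 0 8
Double every second digit counting from the check-digit position (so the 1st, 3rd, 5th, ... of the partial from the right).
  doubled (with −9 where >9): 4 6 6 9 6 1 0 → sum 32
  kept as-is: 8 2 9 0 1 2 8 → sum 30
Total = 32 + 30 = 62.
Check digit = (10 − (62 mod 10)) mod 10 = 8.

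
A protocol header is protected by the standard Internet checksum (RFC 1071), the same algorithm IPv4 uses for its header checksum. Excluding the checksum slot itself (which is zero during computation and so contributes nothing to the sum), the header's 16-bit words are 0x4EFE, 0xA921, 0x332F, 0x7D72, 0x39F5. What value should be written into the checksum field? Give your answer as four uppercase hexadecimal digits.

One's-complement addition (fold any carry out of bit 15 back into bit 0):
  0x4EFE + 0xA921 = 0x0F81F
  0xF81F + 0x332F = 0x12B4E → wrap carry → 0x2B4F
  0x2B4F + 0x7D72 = 0x0A8C1
  0xA8C1 + 0x39F5 = 0x0E2B6
One's-complement sum = 0xE2B6.
Checksum = ~0xE2B6 & 0xFFFF = 0x1D49.

1D49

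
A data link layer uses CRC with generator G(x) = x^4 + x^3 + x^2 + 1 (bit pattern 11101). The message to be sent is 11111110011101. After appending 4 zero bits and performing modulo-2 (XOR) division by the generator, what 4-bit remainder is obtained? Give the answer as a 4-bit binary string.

1011

Append 4 zeros: 111111100111010000. Divide by 11101 (XOR where the leading bit is 1):
  pos 0: 11111 XOR 11101 = 00010
  pos 3: 10110 XOR 11101 = 01011
  pos 4: 10110 XOR 11101 = 01011
  pos 5: 10111 XOR 11101 = 01010
  pos 6: 10101 XOR 11101 = 01000
  pos 7: 10001 XOR 11101 = 01100
  pos 8: 11000 XOR 11101 = 00101
  pos 10: 10110 XOR 11101 = 01011
  pos 11: 10110 XOR 11101 = 01011
  pos 12: 10110 XOR 11101 = 01011
  pos 13: 10110 XOR 11101 = 01011
Remainder (last 4 bits) = 1011. This is the CRC / FCS.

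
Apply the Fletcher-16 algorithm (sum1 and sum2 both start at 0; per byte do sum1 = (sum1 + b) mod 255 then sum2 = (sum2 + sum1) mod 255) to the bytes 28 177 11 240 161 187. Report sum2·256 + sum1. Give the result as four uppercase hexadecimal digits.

1F27

Running sums (mod 255):
  after byte 0 (28): sum1=28, sum2=28
  after byte 1 (177): sum1=205, sum2=233
  after byte 2 (11): sum1=216, sum2=194
  after byte 3 (240): sum1=201, sum2=140
  after byte 4 (161): sum1=107, sum2=247
  after byte 5 (187): sum1=39, sum2=31
Checksum = sum2·256 + sum1 = 31·256 + 39 = 7975 = 0x1F27.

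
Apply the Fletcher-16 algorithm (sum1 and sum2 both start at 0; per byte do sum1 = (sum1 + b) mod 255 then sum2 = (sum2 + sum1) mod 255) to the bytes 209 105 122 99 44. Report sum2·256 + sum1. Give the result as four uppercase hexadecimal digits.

2145

Running sums (mod 255):
  after byte 0 (209): sum1=209, sum2=209
  after byte 1 (105): sum1=59, sum2=13
  after byte 2 (122): sum1=181, sum2=194
  after byte 3 (99): sum1=25, sum2=219
  after byte 4 (44): sum1=69, sum2=33
Checksum = sum2·256 + sum1 = 33·256 + 69 = 8517 = 0x2145.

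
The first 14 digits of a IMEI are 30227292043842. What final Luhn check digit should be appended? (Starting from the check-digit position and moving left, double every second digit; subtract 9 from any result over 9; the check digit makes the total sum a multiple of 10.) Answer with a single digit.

Partial digits right→left: 2 4 8 3 4 0 2 9 2 7 2 2 0 3
Double every second digit counting from the check-digit position (so the 1st, 3rd, 5th, ... of the partial from the right).
  doubled (with −9 where >9): 4 7 8 4 4 4 0 → sum 31
  kept as-is: 4 3 0 9 7 2 3 → sum 28
Total = 31 + 28 = 59.
Check digit = (10 − (59 mod 10)) mod 10 = 1.

1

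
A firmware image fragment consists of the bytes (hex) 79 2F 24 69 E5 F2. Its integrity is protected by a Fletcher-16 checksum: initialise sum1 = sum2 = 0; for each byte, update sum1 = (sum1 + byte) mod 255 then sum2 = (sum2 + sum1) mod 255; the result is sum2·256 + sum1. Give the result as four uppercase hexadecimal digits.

Running sums (mod 255):
  after byte 0 (79): sum1=121, sum2=121
  after byte 1 (2F): sum1=168, sum2=34
  after byte 2 (24): sum1=204, sum2=238
  after byte 3 (69): sum1=54, sum2=37
  after byte 4 (E5): sum1=28, sum2=65
  after byte 5 (F2): sum1=15, sum2=80
Checksum = sum2·256 + sum1 = 80·256 + 15 = 20495 = 0x500F.

500F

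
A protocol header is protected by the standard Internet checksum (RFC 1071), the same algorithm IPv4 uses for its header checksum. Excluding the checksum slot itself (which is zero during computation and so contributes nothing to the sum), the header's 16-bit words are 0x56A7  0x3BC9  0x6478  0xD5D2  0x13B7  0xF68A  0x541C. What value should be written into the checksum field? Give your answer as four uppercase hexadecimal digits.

One's-complement addition (fold any carry out of bit 15 back into bit 0):
  0x56A7 + 0x3BC9 = 0x09270
  0x9270 + 0x6478 = 0x0F6E8
  0xF6E8 + 0xD5D2 = 0x1CCBA → wrap carry → 0xCCBB
  0xCCBB + 0x13B7 = 0x0E072
  0xE072 + 0xF68A = 0x1D6FC → wrap carry → 0xD6FD
  0xD6FD + 0x541C = 0x12B19 → wrap carry → 0x2B1A
One's-complement sum = 0x2B1A.
Checksum = ~0x2B1A & 0xFFFF = 0xD4E5.

D4E5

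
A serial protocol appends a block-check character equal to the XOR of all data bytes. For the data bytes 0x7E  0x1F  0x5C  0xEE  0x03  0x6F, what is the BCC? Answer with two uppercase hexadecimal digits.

XOR the bytes together:
  start with 0x7E
  0x7E ⊕ 0x1F = 0x61
  0x61 ⊕ 0x5C = 0x3D
  0x3D ⊕ 0xEE = 0xD3
  0xD3 ⊕ 0x03 = 0xD0
  0xD0 ⊕ 0x6F = 0xBF

BF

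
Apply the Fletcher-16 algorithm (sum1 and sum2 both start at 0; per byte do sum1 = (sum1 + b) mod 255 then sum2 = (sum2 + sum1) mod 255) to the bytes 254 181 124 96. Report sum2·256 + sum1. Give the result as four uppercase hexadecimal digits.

Running sums (mod 255):
  after byte 0 (254): sum1=254, sum2=254
  after byte 1 (181): sum1=180, sum2=179
  after byte 2 (124): sum1=49, sum2=228
  after byte 3 (96): sum1=145, sum2=118
Checksum = sum2·256 + sum1 = 118·256 + 145 = 30353 = 0x7691.

7691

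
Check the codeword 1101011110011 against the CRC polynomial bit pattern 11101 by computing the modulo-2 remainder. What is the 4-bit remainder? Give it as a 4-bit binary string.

Modulo-2 division of 1101011110011 by 11101:
  pos 0: 11010 XOR 11101 = 00111
  pos 2: 11111 XOR 11101 = 00010
  pos 5: 10110 XOR 11101 = 01011
  pos 6: 10110 XOR 11101 = 01011
  pos 7: 10111 XOR 11101 = 01010
  pos 8: 10101 XOR 11101 = 01000
Remainder = 1000 (nonzero — an error is detected).

1000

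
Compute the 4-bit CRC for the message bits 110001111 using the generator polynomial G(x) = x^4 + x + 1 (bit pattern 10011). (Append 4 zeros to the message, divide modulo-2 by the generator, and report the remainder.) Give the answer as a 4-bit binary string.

Append 4 zeros: 1100011110000. Divide by 10011 (XOR where the leading bit is 1):
  pos 0: 11000 XOR 10011 = 01011
  pos 1: 10111 XOR 10011 = 00100
  pos 3: 10011 XOR 10011 = 00000
  pos 8: 10000 XOR 10011 = 00011
Remainder (last 4 bits) = 0011. This is the CRC / FCS.

0011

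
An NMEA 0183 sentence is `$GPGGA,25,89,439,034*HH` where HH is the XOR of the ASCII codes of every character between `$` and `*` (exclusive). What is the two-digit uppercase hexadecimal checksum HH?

59

XOR the ASCII codes of the payload characters:
  'G' = 0x47 → acc = 0x47
  'P' = 0x50 → acc = 0x17
  'G' = 0x47 → acc = 0x50
  'G' = 0x47 → acc = 0x17
  'A' = 0x41 → acc = 0x56
  ',' = 0x2C → acc = 0x7A
  '2' = 0x32 → acc = 0x48
  '5' = 0x35 → acc = 0x7D
  ',' = 0x2C → acc = 0x51
  '8' = 0x38 → acc = 0x69
  '9' = 0x39 → acc = 0x50
  ',' = 0x2C → acc = 0x7C
  '4' = 0x34 → acc = 0x48
  '3' = 0x33 → acc = 0x7B
  '9' = 0x39 → acc = 0x42
  ',' = 0x2C → acc = 0x6E
  '0' = 0x30 → acc = 0x5E
  '3' = 0x33 → acc = 0x6D
  '4' = 0x34 → acc = 0x59
Checksum = 0x59.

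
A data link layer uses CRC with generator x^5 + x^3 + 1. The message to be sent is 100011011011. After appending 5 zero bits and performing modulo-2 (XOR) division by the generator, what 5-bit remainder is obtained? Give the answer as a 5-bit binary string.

Append 5 zeros: 10001101101100000. Divide by 101001 (XOR where the leading bit is 1):
  pos 0: 100011 XOR 101001 = 001010
  pos 2: 101001 XOR 101001 = 000000
  pos 8: 101100 XOR 101001 = 000101
  pos 11: 101000 XOR 101001 = 000001
Remainder (last 5 bits) = 00001. This is the CRC / FCS.

00001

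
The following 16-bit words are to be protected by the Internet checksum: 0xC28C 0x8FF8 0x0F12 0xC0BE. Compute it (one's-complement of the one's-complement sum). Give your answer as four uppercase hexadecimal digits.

One's-complement addition (fold any carry out of bit 15 back into bit 0):
  0xC28C + 0x8FF8 = 0x15284 → wrap carry → 0x5285
  0x5285 + 0x0F12 = 0x06197
  0x6197 + 0xC0BE = 0x12255 → wrap carry → 0x2256
One's-complement sum = 0x2256.
Checksum = ~0x2256 & 0xFFFF = 0xDDA9.

DDA9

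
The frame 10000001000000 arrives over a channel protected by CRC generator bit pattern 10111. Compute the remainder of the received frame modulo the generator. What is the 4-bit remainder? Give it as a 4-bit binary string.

Modulo-2 division of 10000001000000 by 10111:
  pos 0: 10000 XOR 10111 = 00111
  pos 2: 11100 XOR 10111 = 01011
  pos 3: 10111 XOR 10111 = 00000
Remainder = 0000 (zero — the frame passes the CRC check).

0000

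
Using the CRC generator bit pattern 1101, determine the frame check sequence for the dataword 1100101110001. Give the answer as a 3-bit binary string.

110

Append 3 zeros: 1100101110001000. Divide by 1101 (XOR where the leading bit is 1):
  pos 0: 1100 XOR 1101 = 0001
  pos 3: 1101 XOR 1101 = 0000
  pos 7: 1100 XOR 1101 = 0001
  pos 10: 1010 XOR 1101 = 0111
  pos 11: 1110 XOR 1101 = 0011
Remainder (last 3 bits) = 110. This is the CRC / FCS.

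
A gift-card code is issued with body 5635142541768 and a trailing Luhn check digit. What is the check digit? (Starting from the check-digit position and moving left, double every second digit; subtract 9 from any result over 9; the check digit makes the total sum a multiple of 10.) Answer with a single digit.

0

Partial digits right→left: 8 6 7 1 4 5 2 4 1 5 3 6 5
Double every second digit counting from the check-digit position (so the 1st, 3rd, 5th, ... of the partial from the right).
  doubled (with −9 where >9): 7 5 8 4 2 6 1 → sum 33
  kept as-is: 6 1 5 4 5 6 → sum 27
Total = 33 + 27 = 60.
Check digit = (10 − (60 mod 10)) mod 10 = 0.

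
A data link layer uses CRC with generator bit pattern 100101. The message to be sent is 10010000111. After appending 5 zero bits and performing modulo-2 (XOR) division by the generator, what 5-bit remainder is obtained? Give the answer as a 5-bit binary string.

01010

Append 5 zeros: 1001000011100000. Divide by 100101 (XOR where the leading bit is 1):
  pos 0: 100100 XOR 100101 = 000001
  pos 5: 100111 XOR 100101 = 000010
  pos 9: 100000 XOR 100101 = 000101
Remainder (last 5 bits) = 01010. This is the CRC / FCS.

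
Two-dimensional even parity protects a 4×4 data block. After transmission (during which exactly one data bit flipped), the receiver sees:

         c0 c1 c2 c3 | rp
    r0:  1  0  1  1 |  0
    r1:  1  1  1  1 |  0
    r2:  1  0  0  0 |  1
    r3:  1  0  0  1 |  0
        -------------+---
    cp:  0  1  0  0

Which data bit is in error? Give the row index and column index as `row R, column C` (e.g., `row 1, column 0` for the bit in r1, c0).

Recompute each row's even parity and compare to rp:
  r0: data parity 1, sent rp 0 → mismatch
  r1: data parity 0, sent rp 0 → ok
  r2: data parity 1, sent rp 1 → ok
  r3: data parity 0, sent rp 0 → ok
Recompute each column's even parity and compare to cp:
  c0: data parity 0, sent cp 0 → ok
  c1: data parity 1, sent cp 1 → ok
  c2: data parity 0, sent cp 0 → ok
  c3: data parity 1, sent cp 0 → mismatch
Exactly one row (r0) and one column (c3) fail → the flipped bit is at their intersection.

row 0, column 3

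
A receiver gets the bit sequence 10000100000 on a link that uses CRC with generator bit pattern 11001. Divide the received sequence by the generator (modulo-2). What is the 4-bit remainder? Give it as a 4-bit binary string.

Modulo-2 division of 10000100000 by 11001:
  pos 0: 10000 XOR 11001 = 01001
  pos 1: 10011 XOR 11001 = 01010
  pos 2: 10100 XOR 11001 = 01101
  pos 3: 11010 XOR 11001 = 00011
  pos 6: 11000 XOR 11001 = 00001
Remainder = 0001 (nonzero — an error is detected).

0001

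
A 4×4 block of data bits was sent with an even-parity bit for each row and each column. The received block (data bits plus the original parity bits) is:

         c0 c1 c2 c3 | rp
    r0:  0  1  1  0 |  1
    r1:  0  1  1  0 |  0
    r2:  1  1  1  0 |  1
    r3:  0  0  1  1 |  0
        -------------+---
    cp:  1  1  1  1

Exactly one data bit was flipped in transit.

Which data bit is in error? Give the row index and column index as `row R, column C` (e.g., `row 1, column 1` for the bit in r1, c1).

row 0, column 2

Recompute each row's even parity and compare to rp:
  r0: data parity 0, sent rp 1 → mismatch
  r1: data parity 0, sent rp 0 → ok
  r2: data parity 1, sent rp 1 → ok
  r3: data parity 0, sent rp 0 → ok
Recompute each column's even parity and compare to cp:
  c0: data parity 1, sent cp 1 → ok
  c1: data parity 1, sent cp 1 → ok
  c2: data parity 0, sent cp 1 → mismatch
  c3: data parity 1, sent cp 1 → ok
Exactly one row (r0) and one column (c2) fail → the flipped bit is at their intersection.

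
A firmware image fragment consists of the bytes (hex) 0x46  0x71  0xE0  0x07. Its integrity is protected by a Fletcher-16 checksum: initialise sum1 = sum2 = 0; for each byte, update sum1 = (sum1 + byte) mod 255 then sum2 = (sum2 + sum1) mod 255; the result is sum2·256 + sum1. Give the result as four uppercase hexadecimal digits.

369F

Running sums (mod 255):
  after byte 0 (0x46): sum1=70, sum2=70
  after byte 1 (0x71): sum1=183, sum2=253
  after byte 2 (0xE0): sum1=152, sum2=150
  after byte 3 (0x07): sum1=159, sum2=54
Checksum = sum2·256 + sum1 = 54·256 + 159 = 13983 = 0x369F.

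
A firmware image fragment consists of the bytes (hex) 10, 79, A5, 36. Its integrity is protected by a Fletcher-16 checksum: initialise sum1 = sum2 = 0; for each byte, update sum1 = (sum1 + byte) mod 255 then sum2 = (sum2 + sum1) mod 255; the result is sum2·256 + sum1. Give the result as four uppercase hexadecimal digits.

Running sums (mod 255):
  after byte 0 (10): sum1=16, sum2=16
  after byte 1 (79): sum1=137, sum2=153
  after byte 2 (A5): sum1=47, sum2=200
  after byte 3 (36): sum1=101, sum2=46
Checksum = sum2·256 + sum1 = 46·256 + 101 = 11877 = 0x2E65.

2E65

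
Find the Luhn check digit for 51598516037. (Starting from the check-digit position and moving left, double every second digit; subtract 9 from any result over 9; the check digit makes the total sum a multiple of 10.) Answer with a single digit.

0

Partial digits right→left: 7 3 0 6 1 5 8 9 5 1 5
Double every second digit counting from the check-digit position (so the 1st, 3rd, 5th, ... of the partial from the right).
  doubled (with −9 where >9): 5 0 2 7 1 1 → sum 16
  kept as-is: 3 6 5 9 1 → sum 24
Total = 16 + 24 = 40.
Check digit = (10 − (40 mod 10)) mod 10 = 0.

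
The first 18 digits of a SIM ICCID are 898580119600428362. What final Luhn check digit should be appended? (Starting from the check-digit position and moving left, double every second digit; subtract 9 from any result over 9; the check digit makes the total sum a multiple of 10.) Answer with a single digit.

9

Partial digits right→left: 2 6 3 8 2 4 0 0 6 9 1 1 0 8 5 8 9 8
Double every second digit counting from the check-digit position (so the 1st, 3rd, 5th, ... of the partial from the right).
  doubled (with −9 where >9): 4 6 4 0 3 2 0 1 9 → sum 29
  kept as-is: 6 8 4 0 9 1 8 8 8 → sum 52
Total = 29 + 52 = 81.
Check digit = (10 − (81 mod 10)) mod 10 = 9.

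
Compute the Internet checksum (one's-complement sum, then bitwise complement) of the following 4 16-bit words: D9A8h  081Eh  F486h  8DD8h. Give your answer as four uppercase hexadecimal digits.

9BD9

One's-complement addition (fold any carry out of bit 15 back into bit 0):
  0xD9A8 + 0x081E = 0x0E1C6
  0xE1C6 + 0xF486 = 0x1D64C → wrap carry → 0xD64D
  0xD64D + 0x8DD8 = 0x16425 → wrap carry → 0x6426
One's-complement sum = 0x6426.
Checksum = ~0x6426 & 0xFFFF = 0x9BD9.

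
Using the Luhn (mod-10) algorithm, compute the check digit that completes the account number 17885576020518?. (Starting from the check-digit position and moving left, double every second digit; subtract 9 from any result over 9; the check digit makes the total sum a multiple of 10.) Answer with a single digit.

Partial digits right→left: 8 1 5 0 2 0 6 7 5 5 8 8 7 1
Double every second digit counting from the check-digit position (so the 1st, 3rd, 5th, ... of the partial from the right).
  doubled (with −9 where >9): 7 1 4 3 1 7 5 → sum 28
  kept as-is: 1 0 0 7 5 8 1 → sum 22
Total = 28 + 22 = 50.
Check digit = (10 − (50 mod 10)) mod 10 = 0.

0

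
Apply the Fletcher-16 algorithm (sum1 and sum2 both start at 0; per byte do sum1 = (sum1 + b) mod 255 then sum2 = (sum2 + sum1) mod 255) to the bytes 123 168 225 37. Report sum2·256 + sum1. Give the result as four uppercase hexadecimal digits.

D02B

Running sums (mod 255):
  after byte 0 (123): sum1=123, sum2=123
  after byte 1 (168): sum1=36, sum2=159
  after byte 2 (225): sum1=6, sum2=165
  after byte 3 (37): sum1=43, sum2=208
Checksum = sum2·256 + sum1 = 208·256 + 43 = 53291 = 0xD02B.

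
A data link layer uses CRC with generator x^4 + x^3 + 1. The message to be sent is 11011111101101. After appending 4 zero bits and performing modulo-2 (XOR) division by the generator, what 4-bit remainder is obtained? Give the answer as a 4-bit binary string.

1100

Append 4 zeros: 110111111011010000. Divide by 11001 (XOR where the leading bit is 1):
  pos 0: 11011 XOR 11001 = 00010
  pos 3: 10111 XOR 11001 = 01110
  pos 4: 11101 XOR 11001 = 00100
  pos 6: 10001 XOR 11001 = 01000
  pos 7: 10001 XOR 11001 = 01000
  pos 8: 10000 XOR 11001 = 01001
  pos 9: 10011 XOR 11001 = 01010
  pos 10: 10100 XOR 11001 = 01101
  pos 11: 11010 XOR 11001 = 00011
Remainder (last 4 bits) = 1100. This is the CRC / FCS.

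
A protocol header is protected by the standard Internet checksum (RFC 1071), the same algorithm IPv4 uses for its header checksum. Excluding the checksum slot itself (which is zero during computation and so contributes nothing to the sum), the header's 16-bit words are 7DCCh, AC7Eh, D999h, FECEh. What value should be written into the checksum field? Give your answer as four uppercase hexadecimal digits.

One's-complement addition (fold any carry out of bit 15 back into bit 0):
  0x7DCC + 0xAC7E = 0x12A4A → wrap carry → 0x2A4B
  0x2A4B + 0xD999 = 0x103E4 → wrap carry → 0x03E5
  0x03E5 + 0xFECE = 0x102B3 → wrap carry → 0x02B4
One's-complement sum = 0x02B4.
Checksum = ~0x02B4 & 0xFFFF = 0xFD4B.

FD4B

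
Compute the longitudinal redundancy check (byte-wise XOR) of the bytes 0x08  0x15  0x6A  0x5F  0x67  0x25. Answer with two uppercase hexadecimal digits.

XOR the bytes together:
  start with 0x08
  0x08 ⊕ 0x15 = 0x1D
  0x1D ⊕ 0x6A = 0x77
  0x77 ⊕ 0x5F = 0x28
  0x28 ⊕ 0x67 = 0x4F
  0x4F ⊕ 0x25 = 0x6A

6A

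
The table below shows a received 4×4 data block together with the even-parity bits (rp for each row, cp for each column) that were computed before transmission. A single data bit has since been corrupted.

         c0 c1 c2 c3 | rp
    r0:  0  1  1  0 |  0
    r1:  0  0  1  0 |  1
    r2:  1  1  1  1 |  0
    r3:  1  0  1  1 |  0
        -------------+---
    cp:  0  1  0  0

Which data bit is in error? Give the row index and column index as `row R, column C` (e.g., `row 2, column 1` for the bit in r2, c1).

Recompute each row's even parity and compare to rp:
  r0: data parity 0, sent rp 0 → ok
  r1: data parity 1, sent rp 1 → ok
  r2: data parity 0, sent rp 0 → ok
  r3: data parity 1, sent rp 0 → mismatch
Recompute each column's even parity and compare to cp:
  c0: data parity 0, sent cp 0 → ok
  c1: data parity 0, sent cp 1 → mismatch
  c2: data parity 0, sent cp 0 → ok
  c3: data parity 0, sent cp 0 → ok
Exactly one row (r3) and one column (c1) fail → the flipped bit is at their intersection.

row 3, column 1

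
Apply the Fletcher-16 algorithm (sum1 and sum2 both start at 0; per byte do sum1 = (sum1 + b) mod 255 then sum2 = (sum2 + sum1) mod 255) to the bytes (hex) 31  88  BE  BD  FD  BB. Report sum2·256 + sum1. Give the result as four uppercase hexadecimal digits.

Running sums (mod 255):
  after byte 0 (31): sum1=49, sum2=49
  after byte 1 (88): sum1=185, sum2=234
  after byte 2 (BE): sum1=120, sum2=99
  after byte 3 (BD): sum1=54, sum2=153
  after byte 4 (FD): sum1=52, sum2=205
  after byte 5 (BB): sum1=239, sum2=189
Checksum = sum2·256 + sum1 = 189·256 + 239 = 48623 = 0xBDEF.

BDEF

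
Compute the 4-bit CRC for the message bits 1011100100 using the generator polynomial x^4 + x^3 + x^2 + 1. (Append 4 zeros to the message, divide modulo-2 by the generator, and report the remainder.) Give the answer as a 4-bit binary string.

Append 4 zeros: 10111001000000. Divide by 11101 (XOR where the leading bit is 1):
  pos 0: 10111 XOR 11101 = 01010
  pos 1: 10100 XOR 11101 = 01001
  pos 2: 10010 XOR 11101 = 01111
  pos 3: 11111 XOR 11101 = 00010
  pos 6: 10000 XOR 11101 = 01101
  pos 7: 11010 XOR 11101 = 00111
  pos 9: 11100 XOR 11101 = 00001
Remainder (last 4 bits) = 0001. This is the CRC / FCS.

0001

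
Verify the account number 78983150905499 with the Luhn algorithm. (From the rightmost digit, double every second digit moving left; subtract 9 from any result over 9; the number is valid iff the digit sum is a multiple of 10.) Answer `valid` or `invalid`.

From the right, keep odd positions and double even positions (subtract 9 from any doubled value over 9):
  doubled (positions 2,4,...): 9 1 9 1 6 9 5 → sum 40
  kept (positions 1,3,...): 9 4 0 0 1 8 8 → sum 30
Total = 70.
70 mod 10 = 0, so the number is valid.

valid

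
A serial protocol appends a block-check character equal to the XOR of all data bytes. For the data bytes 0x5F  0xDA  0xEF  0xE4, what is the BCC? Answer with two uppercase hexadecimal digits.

XOR the bytes together:
  start with 0x5F
  0x5F ⊕ 0xDA = 0x85
  0x85 ⊕ 0xEF = 0x6A
  0x6A ⊕ 0xE4 = 0x8E

8E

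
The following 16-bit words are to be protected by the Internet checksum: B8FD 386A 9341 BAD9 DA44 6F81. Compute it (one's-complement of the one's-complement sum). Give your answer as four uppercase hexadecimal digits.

76B6

One's-complement addition (fold any carry out of bit 15 back into bit 0):
  0xB8FD + 0x386A = 0x0F167
  0xF167 + 0x9341 = 0x184A8 → wrap carry → 0x84A9
  0x84A9 + 0xBAD9 = 0x13F82 → wrap carry → 0x3F83
  0x3F83 + 0xDA44 = 0x119C7 → wrap carry → 0x19C8
  0x19C8 + 0x6F81 = 0x08949
One's-complement sum = 0x8949.
Checksum = ~0x8949 & 0xFFFF = 0x76B6.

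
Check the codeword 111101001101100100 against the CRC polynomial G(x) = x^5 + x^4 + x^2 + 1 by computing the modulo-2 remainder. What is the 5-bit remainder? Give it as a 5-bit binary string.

00000

Modulo-2 division of 111101001101100100 by 110101:
  pos 0: 111101 XOR 110101 = 001000
  pos 2: 100000 XOR 110101 = 010101
  pos 3: 101011 XOR 110101 = 011110
  pos 4: 111101 XOR 110101 = 001000
  pos 6: 100001 XOR 110101 = 010100
  pos 7: 101001 XOR 110101 = 011100
  pos 8: 111000 XOR 110101 = 001101
  pos 10: 110101 XOR 110101 = 000000
Remainder = 00000 (zero — the frame passes the CRC check).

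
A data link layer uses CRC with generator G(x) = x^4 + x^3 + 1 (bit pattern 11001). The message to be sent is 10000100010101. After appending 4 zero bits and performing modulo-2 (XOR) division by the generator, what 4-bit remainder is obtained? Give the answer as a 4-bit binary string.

1111

Append 4 zeros: 100001000101010000. Divide by 11001 (XOR where the leading bit is 1):
  pos 0: 10000 XOR 11001 = 01001
  pos 1: 10011 XOR 11001 = 01010
  pos 2: 10100 XOR 11001 = 01101
  pos 3: 11010 XOR 11001 = 00011
  pos 6: 11010 XOR 11001 = 00011
  pos 9: 11101 XOR 11001 = 00100
  pos 11: 10000 XOR 11001 = 01001
  pos 12: 10010 XOR 11001 = 01011
  pos 13: 10110 XOR 11001 = 01111
Remainder (last 4 bits) = 1111. This is the CRC / FCS.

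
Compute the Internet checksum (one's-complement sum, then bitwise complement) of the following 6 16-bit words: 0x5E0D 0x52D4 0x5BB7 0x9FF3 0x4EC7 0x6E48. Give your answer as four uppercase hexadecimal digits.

One's-complement addition (fold any carry out of bit 15 back into bit 0):
  0x5E0D + 0x52D4 = 0x0B0E1
  0xB0E1 + 0x5BB7 = 0x10C98 → wrap carry → 0x0C99
  0x0C99 + 0x9FF3 = 0x0AC8C
  0xAC8C + 0x4EC7 = 0x0FB53
  0xFB53 + 0x6E48 = 0x1699B → wrap carry → 0x699C
One's-complement sum = 0x699C.
Checksum = ~0x699C & 0xFFFF = 0x9663.

9663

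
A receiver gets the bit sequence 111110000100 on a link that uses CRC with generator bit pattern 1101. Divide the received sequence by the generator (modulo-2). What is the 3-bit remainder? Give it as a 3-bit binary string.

Modulo-2 division of 111110000100 by 1101:
  pos 0: 1111 XOR 1101 = 0010
  pos 2: 1010 XOR 1101 = 0111
  pos 3: 1110 XOR 1101 = 0011
  pos 5: 1100 XOR 1101 = 0001
  pos 8: 1100 XOR 1101 = 0001
Remainder = 001 (nonzero — an error is detected).

001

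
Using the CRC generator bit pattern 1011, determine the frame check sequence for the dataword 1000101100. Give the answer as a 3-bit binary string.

Append 3 zeros: 1000101100000. Divide by 1011 (XOR where the leading bit is 1):
  pos 0: 1000 XOR 1011 = 0011
  pos 2: 1110 XOR 1011 = 0101
  pos 3: 1011 XOR 1011 = 0000
  pos 7: 1000 XOR 1011 = 0011
  pos 9: 1100 XOR 1011 = 0111
Remainder (last 3 bits) = 111. This is the CRC / FCS.

111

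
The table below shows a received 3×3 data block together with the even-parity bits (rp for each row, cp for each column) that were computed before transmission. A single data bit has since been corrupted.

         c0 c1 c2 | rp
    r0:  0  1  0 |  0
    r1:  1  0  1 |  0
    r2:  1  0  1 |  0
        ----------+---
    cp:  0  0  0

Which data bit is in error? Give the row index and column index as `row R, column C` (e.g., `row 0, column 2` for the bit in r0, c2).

Recompute each row's even parity and compare to rp:
  r0: data parity 1, sent rp 0 → mismatch
  r1: data parity 0, sent rp 0 → ok
  r2: data parity 0, sent rp 0 → ok
Recompute each column's even parity and compare to cp:
  c0: data parity 0, sent cp 0 → ok
  c1: data parity 1, sent cp 0 → mismatch
  c2: data parity 0, sent cp 0 → ok
Exactly one row (r0) and one column (c1) fail → the flipped bit is at their intersection.

row 0, column 1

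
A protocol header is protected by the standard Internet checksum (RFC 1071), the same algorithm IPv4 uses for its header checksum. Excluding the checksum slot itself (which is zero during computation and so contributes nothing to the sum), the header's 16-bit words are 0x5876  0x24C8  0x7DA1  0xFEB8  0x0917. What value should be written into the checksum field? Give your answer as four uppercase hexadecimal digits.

FD4F

One's-complement addition (fold any carry out of bit 15 back into bit 0):
  0x5876 + 0x24C8 = 0x07D3E
  0x7D3E + 0x7DA1 = 0x0FADF
  0xFADF + 0xFEB8 = 0x1F997 → wrap carry → 0xF998
  0xF998 + 0x0917 = 0x102AF → wrap carry → 0x02B0
One's-complement sum = 0x02B0.
Checksum = ~0x02B0 & 0xFFFF = 0xFD4F.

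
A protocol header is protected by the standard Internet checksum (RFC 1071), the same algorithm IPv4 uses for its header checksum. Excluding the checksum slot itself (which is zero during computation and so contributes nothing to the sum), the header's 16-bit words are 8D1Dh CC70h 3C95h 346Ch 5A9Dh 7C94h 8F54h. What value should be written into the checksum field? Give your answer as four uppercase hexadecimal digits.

One's-complement addition (fold any carry out of bit 15 back into bit 0):
  0x8D1D + 0xCC70 = 0x1598D → wrap carry → 0x598E
  0x598E + 0x3C95 = 0x09623
  0x9623 + 0x346C = 0x0CA8F
  0xCA8F + 0x5A9D = 0x1252C → wrap carry → 0x252D
  0x252D + 0x7C94 = 0x0A1C1
  0xA1C1 + 0x8F54 = 0x13115 → wrap carry → 0x3116
One's-complement sum = 0x3116.
Checksum = ~0x3116 & 0xFFFF = 0xCEE9.

CEE9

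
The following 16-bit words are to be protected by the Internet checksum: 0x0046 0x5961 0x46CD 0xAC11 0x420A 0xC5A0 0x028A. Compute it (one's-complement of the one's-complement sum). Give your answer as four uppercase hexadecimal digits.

One's-complement addition (fold any carry out of bit 15 back into bit 0):
  0x0046 + 0x5961 = 0x059A7
  0x59A7 + 0x46CD = 0x0A074
  0xA074 + 0xAC11 = 0x14C85 → wrap carry → 0x4C86
  0x4C86 + 0x420A = 0x08E90
  0x8E90 + 0xC5A0 = 0x15430 → wrap carry → 0x5431
  0x5431 + 0x028A = 0x056BB
One's-complement sum = 0x56BB.
Checksum = ~0x56BB & 0xFFFF = 0xA944.

A944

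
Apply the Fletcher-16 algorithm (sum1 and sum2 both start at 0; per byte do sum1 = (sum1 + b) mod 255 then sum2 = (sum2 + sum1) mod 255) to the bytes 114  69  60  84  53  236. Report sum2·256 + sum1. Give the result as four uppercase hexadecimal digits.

4E6A

Running sums (mod 255):
  after byte 0 (114): sum1=114, sum2=114
  after byte 1 (69): sum1=183, sum2=42
  after byte 2 (60): sum1=243, sum2=30
  after byte 3 (84): sum1=72, sum2=102
  after byte 4 (53): sum1=125, sum2=227
  after byte 5 (236): sum1=106, sum2=78
Checksum = sum2·256 + sum1 = 78·256 + 106 = 20074 = 0x4E6A.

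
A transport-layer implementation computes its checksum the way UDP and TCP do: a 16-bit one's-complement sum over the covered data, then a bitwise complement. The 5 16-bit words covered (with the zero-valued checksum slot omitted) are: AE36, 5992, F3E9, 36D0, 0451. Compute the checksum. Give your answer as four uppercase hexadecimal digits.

C92B

One's-complement addition (fold any carry out of bit 15 back into bit 0):
  0xAE36 + 0x5992 = 0x107C8 → wrap carry → 0x07C9
  0x07C9 + 0xF3E9 = 0x0FBB2
  0xFBB2 + 0x36D0 = 0x13282 → wrap carry → 0x3283
  0x3283 + 0x0451 = 0x036D4
One's-complement sum = 0x36D4.
Checksum = ~0x36D4 & 0xFFFF = 0xC92B.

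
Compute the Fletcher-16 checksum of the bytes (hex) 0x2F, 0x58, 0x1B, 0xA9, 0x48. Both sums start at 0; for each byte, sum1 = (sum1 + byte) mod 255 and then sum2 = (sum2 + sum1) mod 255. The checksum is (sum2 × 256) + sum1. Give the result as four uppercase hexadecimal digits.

Running sums (mod 255):
  after byte 0 (0x2F): sum1=47, sum2=47
  after byte 1 (0x58): sum1=135, sum2=182
  after byte 2 (0x1B): sum1=162, sum2=89
  after byte 3 (0xA9): sum1=76, sum2=165
  after byte 4 (0x48): sum1=148, sum2=58
Checksum = sum2·256 + sum1 = 58·256 + 148 = 14996 = 0x3A94.

3A94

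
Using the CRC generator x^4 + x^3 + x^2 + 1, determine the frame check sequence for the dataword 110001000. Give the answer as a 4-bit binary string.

Append 4 zeros: 1100010000000. Divide by 11101 (XOR where the leading bit is 1):
  pos 0: 11000 XOR 11101 = 00101
  pos 2: 10110 XOR 11101 = 01011
  pos 3: 10110 XOR 11101 = 01011
  pos 4: 10110 XOR 11101 = 01011
  pos 5: 10110 XOR 11101 = 01011
  pos 6: 10110 XOR 11101 = 01011
  pos 7: 10110 XOR 11101 = 01011
  pos 8: 10110 XOR 11101 = 01011
Remainder (last 4 bits) = 1011. This is the CRC / FCS.

1011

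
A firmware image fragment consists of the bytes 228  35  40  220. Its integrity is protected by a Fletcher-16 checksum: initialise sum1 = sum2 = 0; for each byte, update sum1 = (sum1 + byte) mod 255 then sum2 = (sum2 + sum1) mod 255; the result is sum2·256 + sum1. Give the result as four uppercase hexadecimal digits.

2A0D

Running sums (mod 255):
  after byte 0 (228): sum1=228, sum2=228
  after byte 1 (35): sum1=8, sum2=236
  after byte 2 (40): sum1=48, sum2=29
  after byte 3 (220): sum1=13, sum2=42
Checksum = sum2·256 + sum1 = 42·256 + 13 = 10765 = 0x2A0D.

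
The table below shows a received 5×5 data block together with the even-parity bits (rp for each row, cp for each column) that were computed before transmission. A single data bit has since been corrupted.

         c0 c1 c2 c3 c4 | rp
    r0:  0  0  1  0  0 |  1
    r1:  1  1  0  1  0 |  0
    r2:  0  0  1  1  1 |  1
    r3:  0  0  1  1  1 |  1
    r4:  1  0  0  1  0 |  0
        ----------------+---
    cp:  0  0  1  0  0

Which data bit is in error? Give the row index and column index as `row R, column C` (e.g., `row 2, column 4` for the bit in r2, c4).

row 1, column 1

Recompute each row's even parity and compare to rp:
  r0: data parity 1, sent rp 1 → ok
  r1: data parity 1, sent rp 0 → mismatch
  r2: data parity 1, sent rp 1 → ok
  r3: data parity 1, sent rp 1 → ok
  r4: data parity 0, sent rp 0 → ok
Recompute each column's even parity and compare to cp:
  c0: data parity 0, sent cp 0 → ok
  c1: data parity 1, sent cp 0 → mismatch
  c2: data parity 1, sent cp 1 → ok
  c3: data parity 0, sent cp 0 → ok
  c4: data parity 0, sent cp 0 → ok
Exactly one row (r1) and one column (c1) fail → the flipped bit is at their intersection.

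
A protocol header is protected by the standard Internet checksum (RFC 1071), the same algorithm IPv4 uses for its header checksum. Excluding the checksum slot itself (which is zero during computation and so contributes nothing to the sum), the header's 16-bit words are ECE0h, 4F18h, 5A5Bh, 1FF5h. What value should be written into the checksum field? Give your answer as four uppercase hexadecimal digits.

One's-complement addition (fold any carry out of bit 15 back into bit 0):
  0xECE0 + 0x4F18 = 0x13BF8 → wrap carry → 0x3BF9
  0x3BF9 + 0x5A5B = 0x09654
  0x9654 + 0x1FF5 = 0x0B649
One's-complement sum = 0xB649.
Checksum = ~0xB649 & 0xFFFF = 0x49B6.

49B6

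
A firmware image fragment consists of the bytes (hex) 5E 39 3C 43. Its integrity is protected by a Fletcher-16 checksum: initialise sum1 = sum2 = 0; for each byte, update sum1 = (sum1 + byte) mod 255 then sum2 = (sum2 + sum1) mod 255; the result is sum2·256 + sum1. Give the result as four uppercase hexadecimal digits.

Running sums (mod 255):
  after byte 0 (5E): sum1=94, sum2=94
  after byte 1 (39): sum1=151, sum2=245
  after byte 2 (3C): sum1=211, sum2=201
  after byte 3 (43): sum1=23, sum2=224
Checksum = sum2·256 + sum1 = 224·256 + 23 = 57367 = 0xE017.

E017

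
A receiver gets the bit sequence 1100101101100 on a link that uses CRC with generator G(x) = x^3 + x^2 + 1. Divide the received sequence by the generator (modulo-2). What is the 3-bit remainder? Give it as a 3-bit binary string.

Modulo-2 division of 1100101101100 by 1101:
  pos 0: 1100 XOR 1101 = 0001
  pos 3: 1101 XOR 1101 = 0000
  pos 7: 1011 XOR 1101 = 0110
  pos 8: 1100 XOR 1101 = 0001
Remainder = 010 (nonzero — an error is detected).

010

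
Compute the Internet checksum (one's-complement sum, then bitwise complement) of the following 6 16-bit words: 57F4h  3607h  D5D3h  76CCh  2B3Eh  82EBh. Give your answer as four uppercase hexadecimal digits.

773A

One's-complement addition (fold any carry out of bit 15 back into bit 0):
  0x57F4 + 0x3607 = 0x08DFB
  0x8DFB + 0xD5D3 = 0x163CE → wrap carry → 0x63CF
  0x63CF + 0x76CC = 0x0DA9B
  0xDA9B + 0x2B3E = 0x105D9 → wrap carry → 0x05DA
  0x05DA + 0x82EB = 0x088C5
One's-complement sum = 0x88C5.
Checksum = ~0x88C5 & 0xFFFF = 0x773A.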